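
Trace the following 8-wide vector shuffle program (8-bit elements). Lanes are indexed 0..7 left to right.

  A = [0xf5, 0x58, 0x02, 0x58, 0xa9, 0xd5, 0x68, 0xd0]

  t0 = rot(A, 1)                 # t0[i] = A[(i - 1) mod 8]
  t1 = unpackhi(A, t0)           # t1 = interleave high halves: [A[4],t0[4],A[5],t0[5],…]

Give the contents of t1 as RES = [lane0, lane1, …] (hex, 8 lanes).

  t0: d0 f5 58 02 58 a9 d5 68
  t1: a9 58 d5 a9 68 d5 d0 68

RES = [ 0xa9  0x58  0xd5  0xa9  0x68  0xd5  0xd0  0x68 ]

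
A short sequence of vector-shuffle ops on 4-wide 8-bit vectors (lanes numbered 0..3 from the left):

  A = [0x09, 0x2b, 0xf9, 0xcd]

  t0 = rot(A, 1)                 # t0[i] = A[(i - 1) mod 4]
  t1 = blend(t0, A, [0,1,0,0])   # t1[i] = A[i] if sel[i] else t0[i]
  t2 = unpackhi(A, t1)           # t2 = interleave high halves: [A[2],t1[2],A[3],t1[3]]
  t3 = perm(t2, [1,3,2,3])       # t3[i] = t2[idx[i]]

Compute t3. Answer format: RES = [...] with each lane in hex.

t0 = [0xcd, 0x09, 0x2b, 0xf9]
t1 = [0xcd, 0x2b, 0x2b, 0xf9]
t2 = [0xf9, 0x2b, 0xcd, 0xf9]
t3 = [0x2b, 0xf9, 0xcd, 0xf9]

RES = [0x2b, 0xf9, 0xcd, 0xf9]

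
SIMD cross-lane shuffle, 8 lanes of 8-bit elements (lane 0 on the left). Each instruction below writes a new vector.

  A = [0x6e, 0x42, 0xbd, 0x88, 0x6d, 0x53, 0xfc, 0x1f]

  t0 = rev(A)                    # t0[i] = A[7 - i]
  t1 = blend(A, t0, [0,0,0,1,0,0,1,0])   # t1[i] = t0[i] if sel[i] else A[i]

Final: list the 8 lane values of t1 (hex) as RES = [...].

RES = [ 0x6e  0x42  0xbd  0x6d  0x6d  0x53  0x42  0x1f ]

→ t0 |1f|fc|53|6d|88|bd|42|6e|
→ t1 |6e|42|bd|6d|6d|53|42|1f|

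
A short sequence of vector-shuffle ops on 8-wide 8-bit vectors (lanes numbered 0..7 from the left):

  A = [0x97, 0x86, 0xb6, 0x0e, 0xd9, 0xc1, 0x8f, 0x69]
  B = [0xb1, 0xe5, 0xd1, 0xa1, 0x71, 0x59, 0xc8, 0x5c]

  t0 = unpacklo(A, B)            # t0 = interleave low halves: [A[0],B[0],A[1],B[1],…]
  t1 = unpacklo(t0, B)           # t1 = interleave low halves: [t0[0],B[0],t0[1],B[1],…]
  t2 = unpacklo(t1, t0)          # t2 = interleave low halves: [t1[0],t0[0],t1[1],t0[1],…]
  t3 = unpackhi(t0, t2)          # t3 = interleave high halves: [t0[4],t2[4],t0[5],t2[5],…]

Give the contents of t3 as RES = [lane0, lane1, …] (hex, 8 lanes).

RES = [ 0xb6  0xb1  0xd1  0x86  0x0e  0xe5  0xa1  0xe5 ]

→ t0 |97|b1|86|e5|b6|d1|0e|a1|
→ t1 |97|b1|b1|e5|86|d1|e5|a1|
→ t2 |97|97|b1|b1|b1|86|e5|e5|
→ t3 |b6|b1|d1|86|0e|e5|a1|e5|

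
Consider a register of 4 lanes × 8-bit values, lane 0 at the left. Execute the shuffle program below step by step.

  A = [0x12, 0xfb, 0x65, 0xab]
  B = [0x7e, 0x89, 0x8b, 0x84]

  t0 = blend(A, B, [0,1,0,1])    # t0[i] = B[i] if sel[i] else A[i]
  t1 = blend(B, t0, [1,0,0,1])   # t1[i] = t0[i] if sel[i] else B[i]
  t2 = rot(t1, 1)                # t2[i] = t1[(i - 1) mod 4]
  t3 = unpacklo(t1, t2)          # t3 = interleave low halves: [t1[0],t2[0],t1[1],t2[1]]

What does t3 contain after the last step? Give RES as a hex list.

t0 = [0x12, 0x89, 0x65, 0x84]
t1 = [0x12, 0x89, 0x8b, 0x84]
t2 = [0x84, 0x12, 0x89, 0x8b]
t3 = [0x12, 0x84, 0x89, 0x12]

RES = [0x12, 0x84, 0x89, 0x12]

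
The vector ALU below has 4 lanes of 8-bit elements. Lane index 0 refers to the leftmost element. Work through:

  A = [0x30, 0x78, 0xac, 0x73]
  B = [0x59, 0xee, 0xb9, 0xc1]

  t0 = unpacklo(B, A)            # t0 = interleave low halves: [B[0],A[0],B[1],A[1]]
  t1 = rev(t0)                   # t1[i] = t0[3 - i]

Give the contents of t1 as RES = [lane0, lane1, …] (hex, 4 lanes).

RES = [ 0x78  0xee  0x30  0x59 ]

t0 = [0x59, 0x30, 0xee, 0x78]
t1 = [0x78, 0xee, 0x30, 0x59]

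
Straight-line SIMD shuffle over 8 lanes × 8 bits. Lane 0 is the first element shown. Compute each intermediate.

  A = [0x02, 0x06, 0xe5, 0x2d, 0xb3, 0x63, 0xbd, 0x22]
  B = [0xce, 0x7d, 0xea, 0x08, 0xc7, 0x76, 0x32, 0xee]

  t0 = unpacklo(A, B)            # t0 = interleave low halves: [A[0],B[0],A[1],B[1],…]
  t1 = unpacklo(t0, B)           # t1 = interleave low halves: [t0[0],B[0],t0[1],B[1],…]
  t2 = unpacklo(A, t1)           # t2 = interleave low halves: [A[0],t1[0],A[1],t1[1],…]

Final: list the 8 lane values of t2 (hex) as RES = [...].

  t0: 02 ce 06 7d e5 ea 2d 08
  t1: 02 ce ce 7d 06 ea 7d 08
  t2: 02 02 06 ce e5 ce 2d 7d

RES = [0x02, 0x02, 0x06, 0xce, 0xe5, 0xce, 0x2d, 0x7d]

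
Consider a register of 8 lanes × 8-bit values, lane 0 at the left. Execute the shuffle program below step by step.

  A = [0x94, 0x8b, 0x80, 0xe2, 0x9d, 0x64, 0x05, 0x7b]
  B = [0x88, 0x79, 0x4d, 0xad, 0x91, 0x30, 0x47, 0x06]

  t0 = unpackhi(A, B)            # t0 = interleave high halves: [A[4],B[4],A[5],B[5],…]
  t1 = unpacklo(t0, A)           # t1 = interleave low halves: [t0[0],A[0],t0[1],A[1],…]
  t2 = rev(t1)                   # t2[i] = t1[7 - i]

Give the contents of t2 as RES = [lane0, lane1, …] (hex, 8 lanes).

RES = [ 0xe2  0x30  0x80  0x64  0x8b  0x91  0x94  0x9d ]

  t0: 9d 91 64 30 05 47 7b 06
  t1: 9d 94 91 8b 64 80 30 e2
  t2: e2 30 80 64 8b 91 94 9d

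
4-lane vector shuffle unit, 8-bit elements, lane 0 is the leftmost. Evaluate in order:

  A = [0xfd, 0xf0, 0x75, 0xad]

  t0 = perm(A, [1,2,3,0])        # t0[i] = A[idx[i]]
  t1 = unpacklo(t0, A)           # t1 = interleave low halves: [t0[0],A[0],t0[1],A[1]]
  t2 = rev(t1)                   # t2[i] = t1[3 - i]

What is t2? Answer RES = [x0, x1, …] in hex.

t0 = [0xf0, 0x75, 0xad, 0xfd]
t1 = [0xf0, 0xfd, 0x75, 0xf0]
t2 = [0xf0, 0x75, 0xfd, 0xf0]

RES = [ 0xf0  0x75  0xfd  0xf0 ]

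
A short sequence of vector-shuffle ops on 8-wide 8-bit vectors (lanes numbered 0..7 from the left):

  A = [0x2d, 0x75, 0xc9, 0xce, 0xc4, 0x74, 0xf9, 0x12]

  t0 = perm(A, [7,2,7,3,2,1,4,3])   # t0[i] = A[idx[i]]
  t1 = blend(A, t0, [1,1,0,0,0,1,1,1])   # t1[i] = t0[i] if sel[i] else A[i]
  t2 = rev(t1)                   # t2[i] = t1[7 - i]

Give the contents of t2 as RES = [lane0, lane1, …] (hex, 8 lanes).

→ t0 |12|c9|12|ce|c9|75|c4|ce|
→ t1 |12|c9|c9|ce|c4|75|c4|ce|
→ t2 |ce|c4|75|c4|ce|c9|c9|12|

RES = [0xce, 0xc4, 0x75, 0xc4, 0xce, 0xc9, 0xc9, 0x12]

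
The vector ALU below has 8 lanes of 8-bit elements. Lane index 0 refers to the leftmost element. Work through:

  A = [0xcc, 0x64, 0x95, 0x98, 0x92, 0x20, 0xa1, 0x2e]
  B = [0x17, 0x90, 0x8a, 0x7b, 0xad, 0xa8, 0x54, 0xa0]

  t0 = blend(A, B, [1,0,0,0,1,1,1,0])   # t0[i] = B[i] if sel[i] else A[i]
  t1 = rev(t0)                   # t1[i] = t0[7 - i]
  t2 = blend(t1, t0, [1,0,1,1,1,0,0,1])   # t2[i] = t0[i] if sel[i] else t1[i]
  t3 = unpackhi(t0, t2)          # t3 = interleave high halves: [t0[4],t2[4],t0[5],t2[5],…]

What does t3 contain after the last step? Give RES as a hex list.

  t0: 17 64 95 98 ad a8 54 2e
  t1: 2e 54 a8 ad 98 95 64 17
  t2: 17 54 95 98 ad 95 64 2e
  t3: ad ad a8 95 54 64 2e 2e

RES = [ 0xad  0xad  0xa8  0x95  0x54  0x64  0x2e  0x2e ]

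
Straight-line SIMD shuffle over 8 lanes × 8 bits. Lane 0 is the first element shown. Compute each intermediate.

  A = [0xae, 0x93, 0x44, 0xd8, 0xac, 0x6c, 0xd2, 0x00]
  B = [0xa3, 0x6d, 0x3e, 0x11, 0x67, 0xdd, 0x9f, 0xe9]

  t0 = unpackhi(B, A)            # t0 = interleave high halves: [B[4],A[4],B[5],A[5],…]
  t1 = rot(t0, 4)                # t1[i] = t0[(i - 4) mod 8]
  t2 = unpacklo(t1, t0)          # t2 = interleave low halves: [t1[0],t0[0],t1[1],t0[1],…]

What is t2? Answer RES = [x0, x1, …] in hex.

→ t0 |67|ac|dd|6c|9f|d2|e9|00|
→ t1 |9f|d2|e9|00|67|ac|dd|6c|
→ t2 |9f|67|d2|ac|e9|dd|00|6c|

RES = [ 0x9f  0x67  0xd2  0xac  0xe9  0xdd  0x00  0x6c ]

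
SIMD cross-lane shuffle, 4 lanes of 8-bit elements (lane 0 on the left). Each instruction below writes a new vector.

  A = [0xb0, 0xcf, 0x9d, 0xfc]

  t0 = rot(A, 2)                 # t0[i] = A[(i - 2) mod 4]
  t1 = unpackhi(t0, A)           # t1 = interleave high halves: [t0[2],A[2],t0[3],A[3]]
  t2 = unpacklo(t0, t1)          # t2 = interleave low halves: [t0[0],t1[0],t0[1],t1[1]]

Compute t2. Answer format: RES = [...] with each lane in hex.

t0 = [0x9d, 0xfc, 0xb0, 0xcf]
t1 = [0xb0, 0x9d, 0xcf, 0xfc]
t2 = [0x9d, 0xb0, 0xfc, 0x9d]

RES = [0x9d, 0xb0, 0xfc, 0x9d]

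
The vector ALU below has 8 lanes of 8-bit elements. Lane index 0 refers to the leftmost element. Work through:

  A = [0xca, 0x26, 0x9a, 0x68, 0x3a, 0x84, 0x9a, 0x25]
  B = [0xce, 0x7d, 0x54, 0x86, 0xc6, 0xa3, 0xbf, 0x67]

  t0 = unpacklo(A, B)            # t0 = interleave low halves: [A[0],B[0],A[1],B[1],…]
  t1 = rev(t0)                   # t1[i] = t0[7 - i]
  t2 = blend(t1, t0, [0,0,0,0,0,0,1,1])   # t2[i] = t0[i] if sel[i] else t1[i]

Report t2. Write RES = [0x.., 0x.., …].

RES = [ 0x86  0x68  0x54  0x9a  0x7d  0x26  0x68  0x86 ]

→ t0 |ca|ce|26|7d|9a|54|68|86|
→ t1 |86|68|54|9a|7d|26|ce|ca|
→ t2 |86|68|54|9a|7d|26|68|86|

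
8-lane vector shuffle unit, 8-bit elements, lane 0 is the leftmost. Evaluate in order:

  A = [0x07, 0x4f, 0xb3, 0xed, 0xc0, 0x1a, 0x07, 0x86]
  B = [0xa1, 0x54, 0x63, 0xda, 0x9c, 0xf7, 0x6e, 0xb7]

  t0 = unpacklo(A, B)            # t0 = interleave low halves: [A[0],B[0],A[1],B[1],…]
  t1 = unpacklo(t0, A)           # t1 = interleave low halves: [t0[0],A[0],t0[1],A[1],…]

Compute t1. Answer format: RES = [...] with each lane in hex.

  t0: 07 a1 4f 54 b3 63 ed da
  t1: 07 07 a1 4f 4f b3 54 ed

RES = [ 0x07  0x07  0xa1  0x4f  0x4f  0xb3  0x54  0xed ]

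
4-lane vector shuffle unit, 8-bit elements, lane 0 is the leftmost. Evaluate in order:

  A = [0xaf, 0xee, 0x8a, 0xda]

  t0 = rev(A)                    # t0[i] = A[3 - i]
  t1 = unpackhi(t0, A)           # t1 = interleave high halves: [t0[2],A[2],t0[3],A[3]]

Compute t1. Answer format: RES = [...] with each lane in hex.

  t0: da 8a ee af
  t1: ee 8a af da

RES = [ 0xee  0x8a  0xaf  0xda ]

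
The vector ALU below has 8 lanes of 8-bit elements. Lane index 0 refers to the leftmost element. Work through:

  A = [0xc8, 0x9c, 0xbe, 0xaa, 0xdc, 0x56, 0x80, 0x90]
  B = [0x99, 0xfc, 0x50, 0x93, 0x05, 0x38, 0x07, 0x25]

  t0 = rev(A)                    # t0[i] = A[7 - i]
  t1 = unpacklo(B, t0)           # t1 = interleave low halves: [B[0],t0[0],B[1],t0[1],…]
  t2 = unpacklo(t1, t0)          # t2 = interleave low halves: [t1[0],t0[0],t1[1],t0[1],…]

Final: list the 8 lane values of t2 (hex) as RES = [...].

RES = [0x99, 0x90, 0x90, 0x80, 0xfc, 0x56, 0x80, 0xdc]

→ t0 |90|80|56|dc|aa|be|9c|c8|
→ t1 |99|90|fc|80|50|56|93|dc|
→ t2 |99|90|90|80|fc|56|80|dc|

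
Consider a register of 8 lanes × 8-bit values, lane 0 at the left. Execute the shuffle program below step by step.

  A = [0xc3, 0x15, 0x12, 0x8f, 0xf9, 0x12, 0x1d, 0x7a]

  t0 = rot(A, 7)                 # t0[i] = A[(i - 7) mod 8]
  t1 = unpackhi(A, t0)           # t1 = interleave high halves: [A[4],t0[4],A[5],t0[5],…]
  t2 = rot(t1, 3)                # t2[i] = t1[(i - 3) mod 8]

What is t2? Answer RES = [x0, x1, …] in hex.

t0 = [0x15, 0x12, 0x8f, 0xf9, 0x12, 0x1d, 0x7a, 0xc3]
t1 = [0xf9, 0x12, 0x12, 0x1d, 0x1d, 0x7a, 0x7a, 0xc3]
t2 = [0x7a, 0x7a, 0xc3, 0xf9, 0x12, 0x12, 0x1d, 0x1d]

RES = [ 0x7a  0x7a  0xc3  0xf9  0x12  0x12  0x1d  0x1d ]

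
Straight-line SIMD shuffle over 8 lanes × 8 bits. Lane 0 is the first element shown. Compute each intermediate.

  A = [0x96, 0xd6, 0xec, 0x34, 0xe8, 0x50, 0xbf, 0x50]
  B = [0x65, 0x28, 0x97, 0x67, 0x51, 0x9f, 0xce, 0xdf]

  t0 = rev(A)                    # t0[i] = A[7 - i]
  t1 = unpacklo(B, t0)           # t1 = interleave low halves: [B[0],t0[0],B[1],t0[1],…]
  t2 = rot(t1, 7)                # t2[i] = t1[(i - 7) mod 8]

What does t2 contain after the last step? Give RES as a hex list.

t0 = [0x50, 0xbf, 0x50, 0xe8, 0x34, 0xec, 0xd6, 0x96]
t1 = [0x65, 0x50, 0x28, 0xbf, 0x97, 0x50, 0x67, 0xe8]
t2 = [0x50, 0x28, 0xbf, 0x97, 0x50, 0x67, 0xe8, 0x65]

RES = [0x50, 0x28, 0xbf, 0x97, 0x50, 0x67, 0xe8, 0x65]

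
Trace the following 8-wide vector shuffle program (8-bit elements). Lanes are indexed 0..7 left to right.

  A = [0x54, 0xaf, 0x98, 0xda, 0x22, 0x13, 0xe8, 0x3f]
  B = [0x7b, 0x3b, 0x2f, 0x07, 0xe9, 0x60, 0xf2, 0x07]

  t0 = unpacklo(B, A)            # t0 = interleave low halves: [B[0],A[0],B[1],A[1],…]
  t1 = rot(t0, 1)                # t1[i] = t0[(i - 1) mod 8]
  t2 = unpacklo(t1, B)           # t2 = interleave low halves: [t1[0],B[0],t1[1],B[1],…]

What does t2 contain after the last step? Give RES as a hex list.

RES = [0xda, 0x7b, 0x7b, 0x3b, 0x54, 0x2f, 0x3b, 0x07]

t0 = [0x7b, 0x54, 0x3b, 0xaf, 0x2f, 0x98, 0x07, 0xda]
t1 = [0xda, 0x7b, 0x54, 0x3b, 0xaf, 0x2f, 0x98, 0x07]
t2 = [0xda, 0x7b, 0x7b, 0x3b, 0x54, 0x2f, 0x3b, 0x07]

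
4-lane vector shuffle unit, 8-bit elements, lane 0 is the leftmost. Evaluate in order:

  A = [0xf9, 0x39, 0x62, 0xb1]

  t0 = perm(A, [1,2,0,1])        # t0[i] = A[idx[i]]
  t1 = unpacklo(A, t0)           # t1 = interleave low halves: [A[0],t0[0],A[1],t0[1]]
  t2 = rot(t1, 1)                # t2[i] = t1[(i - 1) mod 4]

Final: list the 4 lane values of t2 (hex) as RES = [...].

  t0: 39 62 f9 39
  t1: f9 39 39 62
  t2: 62 f9 39 39

RES = [0x62, 0xf9, 0x39, 0x39]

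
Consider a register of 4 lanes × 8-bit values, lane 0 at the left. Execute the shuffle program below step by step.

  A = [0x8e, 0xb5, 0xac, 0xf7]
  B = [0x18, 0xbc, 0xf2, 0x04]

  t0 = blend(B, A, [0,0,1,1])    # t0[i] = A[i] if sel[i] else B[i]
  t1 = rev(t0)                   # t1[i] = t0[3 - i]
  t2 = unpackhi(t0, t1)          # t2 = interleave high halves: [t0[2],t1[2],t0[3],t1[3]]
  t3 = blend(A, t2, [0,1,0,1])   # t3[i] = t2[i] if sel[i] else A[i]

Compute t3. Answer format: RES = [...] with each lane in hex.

RES = [0x8e, 0xbc, 0xac, 0x18]

t0 = [0x18, 0xbc, 0xac, 0xf7]
t1 = [0xf7, 0xac, 0xbc, 0x18]
t2 = [0xac, 0xbc, 0xf7, 0x18]
t3 = [0x8e, 0xbc, 0xac, 0x18]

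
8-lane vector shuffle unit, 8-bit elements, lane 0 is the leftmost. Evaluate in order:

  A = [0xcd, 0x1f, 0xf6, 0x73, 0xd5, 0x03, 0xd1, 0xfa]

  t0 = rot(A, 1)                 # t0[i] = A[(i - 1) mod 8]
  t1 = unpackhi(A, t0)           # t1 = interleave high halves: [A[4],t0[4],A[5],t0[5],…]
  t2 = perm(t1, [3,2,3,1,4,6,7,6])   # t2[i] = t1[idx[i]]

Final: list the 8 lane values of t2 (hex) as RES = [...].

  t0: fa cd 1f f6 73 d5 03 d1
  t1: d5 73 03 d5 d1 03 fa d1
  t2: d5 03 d5 73 d1 fa d1 fa

RES = [ 0xd5  0x03  0xd5  0x73  0xd1  0xfa  0xd1  0xfa ]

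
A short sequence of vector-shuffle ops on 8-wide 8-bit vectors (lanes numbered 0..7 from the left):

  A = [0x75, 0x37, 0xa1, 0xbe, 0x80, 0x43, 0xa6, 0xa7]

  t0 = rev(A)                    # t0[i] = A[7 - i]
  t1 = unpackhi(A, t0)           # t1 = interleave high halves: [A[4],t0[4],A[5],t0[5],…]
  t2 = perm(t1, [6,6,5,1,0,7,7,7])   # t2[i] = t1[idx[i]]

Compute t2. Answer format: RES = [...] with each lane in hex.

RES = [0xa7, 0xa7, 0x37, 0xbe, 0x80, 0x75, 0x75, 0x75]

  t0: a7 a6 43 80 be a1 37 75
  t1: 80 be 43 a1 a6 37 a7 75
  t2: a7 a7 37 be 80 75 75 75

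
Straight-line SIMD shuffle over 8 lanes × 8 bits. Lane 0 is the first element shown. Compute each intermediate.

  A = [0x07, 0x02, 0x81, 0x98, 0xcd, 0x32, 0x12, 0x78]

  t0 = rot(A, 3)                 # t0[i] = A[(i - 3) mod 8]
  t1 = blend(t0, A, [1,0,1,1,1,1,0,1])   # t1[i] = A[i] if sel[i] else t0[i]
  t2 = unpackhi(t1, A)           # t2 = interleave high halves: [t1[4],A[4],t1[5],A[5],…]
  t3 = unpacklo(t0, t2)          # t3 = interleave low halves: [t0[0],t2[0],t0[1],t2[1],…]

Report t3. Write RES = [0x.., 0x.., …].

RES = [0x32, 0xcd, 0x12, 0xcd, 0x78, 0x32, 0x07, 0x32]

→ t0 |32|12|78|07|02|81|98|cd|
→ t1 |07|12|81|98|cd|32|98|78|
→ t2 |cd|cd|32|32|98|12|78|78|
→ t3 |32|cd|12|cd|78|32|07|32|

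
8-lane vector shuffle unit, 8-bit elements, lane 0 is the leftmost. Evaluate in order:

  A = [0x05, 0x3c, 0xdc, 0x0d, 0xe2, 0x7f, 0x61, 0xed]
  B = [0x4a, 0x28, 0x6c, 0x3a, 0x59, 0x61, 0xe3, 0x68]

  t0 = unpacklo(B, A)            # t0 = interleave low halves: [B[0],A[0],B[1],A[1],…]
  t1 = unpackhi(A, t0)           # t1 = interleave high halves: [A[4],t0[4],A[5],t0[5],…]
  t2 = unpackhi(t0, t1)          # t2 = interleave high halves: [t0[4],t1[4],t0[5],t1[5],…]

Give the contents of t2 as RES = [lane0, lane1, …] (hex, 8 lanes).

  t0: 4a 05 28 3c 6c dc 3a 0d
  t1: e2 6c 7f dc 61 3a ed 0d
  t2: 6c 61 dc 3a 3a ed 0d 0d

RES = [ 0x6c  0x61  0xdc  0x3a  0x3a  0xed  0x0d  0x0d ]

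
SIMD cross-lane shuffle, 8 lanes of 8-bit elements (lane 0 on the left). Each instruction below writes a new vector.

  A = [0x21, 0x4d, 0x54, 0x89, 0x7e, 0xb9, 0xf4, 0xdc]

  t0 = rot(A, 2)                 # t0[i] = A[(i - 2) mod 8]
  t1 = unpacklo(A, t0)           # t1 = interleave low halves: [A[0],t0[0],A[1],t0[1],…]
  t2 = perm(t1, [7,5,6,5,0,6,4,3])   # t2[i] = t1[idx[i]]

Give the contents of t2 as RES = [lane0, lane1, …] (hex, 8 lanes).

RES = [0x4d, 0x21, 0x89, 0x21, 0x21, 0x89, 0x54, 0xdc]

  t0: f4 dc 21 4d 54 89 7e b9
  t1: 21 f4 4d dc 54 21 89 4d
  t2: 4d 21 89 21 21 89 54 dc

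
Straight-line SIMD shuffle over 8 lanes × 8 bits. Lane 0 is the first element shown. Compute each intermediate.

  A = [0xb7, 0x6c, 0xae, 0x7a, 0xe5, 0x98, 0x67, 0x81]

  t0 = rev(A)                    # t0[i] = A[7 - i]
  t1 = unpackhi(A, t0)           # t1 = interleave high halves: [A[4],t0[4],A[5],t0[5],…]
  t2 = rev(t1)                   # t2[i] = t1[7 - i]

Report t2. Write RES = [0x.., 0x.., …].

→ t0 |81|67|98|e5|7a|ae|6c|b7|
→ t1 |e5|7a|98|ae|67|6c|81|b7|
→ t2 |b7|81|6c|67|ae|98|7a|e5|

RES = [ 0xb7  0x81  0x6c  0x67  0xae  0x98  0x7a  0xe5 ]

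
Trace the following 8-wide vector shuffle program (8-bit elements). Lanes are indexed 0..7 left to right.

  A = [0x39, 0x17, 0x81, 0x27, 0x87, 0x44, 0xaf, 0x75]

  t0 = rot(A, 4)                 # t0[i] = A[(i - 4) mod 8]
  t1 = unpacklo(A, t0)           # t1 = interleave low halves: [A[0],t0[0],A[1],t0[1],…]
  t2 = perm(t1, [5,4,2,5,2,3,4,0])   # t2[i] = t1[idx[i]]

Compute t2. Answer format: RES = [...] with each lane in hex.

t0 = [0x87, 0x44, 0xaf, 0x75, 0x39, 0x17, 0x81, 0x27]
t1 = [0x39, 0x87, 0x17, 0x44, 0x81, 0xaf, 0x27, 0x75]
t2 = [0xaf, 0x81, 0x17, 0xaf, 0x17, 0x44, 0x81, 0x39]

RES = [ 0xaf  0x81  0x17  0xaf  0x17  0x44  0x81  0x39 ]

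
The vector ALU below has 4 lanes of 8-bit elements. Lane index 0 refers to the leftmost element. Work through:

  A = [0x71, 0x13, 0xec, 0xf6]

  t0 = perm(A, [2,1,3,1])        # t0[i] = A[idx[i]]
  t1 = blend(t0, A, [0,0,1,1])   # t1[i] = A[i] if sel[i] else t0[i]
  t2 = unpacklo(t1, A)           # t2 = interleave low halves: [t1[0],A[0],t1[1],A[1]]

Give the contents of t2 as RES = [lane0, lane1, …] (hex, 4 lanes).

RES = [ 0xec  0x71  0x13  0x13 ]

→ t0 |ec|13|f6|13|
→ t1 |ec|13|ec|f6|
→ t2 |ec|71|13|13|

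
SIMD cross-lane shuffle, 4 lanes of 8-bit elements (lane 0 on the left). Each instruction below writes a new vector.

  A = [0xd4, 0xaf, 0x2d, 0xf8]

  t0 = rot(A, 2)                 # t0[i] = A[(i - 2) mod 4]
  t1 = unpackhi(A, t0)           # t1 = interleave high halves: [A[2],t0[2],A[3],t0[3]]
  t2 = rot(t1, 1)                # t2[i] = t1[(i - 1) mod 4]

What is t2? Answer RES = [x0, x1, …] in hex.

RES = [ 0xaf  0x2d  0xd4  0xf8 ]

t0 = [0x2d, 0xf8, 0xd4, 0xaf]
t1 = [0x2d, 0xd4, 0xf8, 0xaf]
t2 = [0xaf, 0x2d, 0xd4, 0xf8]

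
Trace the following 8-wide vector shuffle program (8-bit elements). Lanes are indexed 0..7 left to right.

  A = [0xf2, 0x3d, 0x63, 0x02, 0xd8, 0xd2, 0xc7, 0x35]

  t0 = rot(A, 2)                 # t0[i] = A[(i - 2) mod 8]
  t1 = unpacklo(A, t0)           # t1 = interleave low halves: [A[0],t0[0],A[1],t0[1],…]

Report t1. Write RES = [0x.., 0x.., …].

→ t0 |c7|35|f2|3d|63|02|d8|d2|
→ t1 |f2|c7|3d|35|63|f2|02|3d|

RES = [ 0xf2  0xc7  0x3d  0x35  0x63  0xf2  0x02  0x3d ]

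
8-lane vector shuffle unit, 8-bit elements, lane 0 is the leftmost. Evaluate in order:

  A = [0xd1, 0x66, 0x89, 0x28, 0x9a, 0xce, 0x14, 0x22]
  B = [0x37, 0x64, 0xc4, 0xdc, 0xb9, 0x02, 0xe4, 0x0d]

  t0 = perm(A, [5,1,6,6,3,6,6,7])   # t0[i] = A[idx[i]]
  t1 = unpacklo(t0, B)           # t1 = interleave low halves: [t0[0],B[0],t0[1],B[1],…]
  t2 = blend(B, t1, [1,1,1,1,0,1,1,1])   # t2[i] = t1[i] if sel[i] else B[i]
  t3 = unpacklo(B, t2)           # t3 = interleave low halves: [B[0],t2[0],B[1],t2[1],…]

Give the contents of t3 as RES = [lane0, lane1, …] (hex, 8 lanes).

  t0: ce 66 14 14 28 14 14 22
  t1: ce 37 66 64 14 c4 14 dc
  t2: ce 37 66 64 b9 c4 14 dc
  t3: 37 ce 64 37 c4 66 dc 64

RES = [0x37, 0xce, 0x64, 0x37, 0xc4, 0x66, 0xdc, 0x64]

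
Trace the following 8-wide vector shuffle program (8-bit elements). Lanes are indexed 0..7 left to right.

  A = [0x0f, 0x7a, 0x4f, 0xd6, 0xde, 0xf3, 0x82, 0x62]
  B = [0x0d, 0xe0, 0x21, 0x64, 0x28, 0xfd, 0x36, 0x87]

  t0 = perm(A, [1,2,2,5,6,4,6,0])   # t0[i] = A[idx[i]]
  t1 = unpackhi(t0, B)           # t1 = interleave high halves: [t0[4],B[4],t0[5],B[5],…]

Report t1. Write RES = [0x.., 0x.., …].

→ t0 |7a|4f|4f|f3|82|de|82|0f|
→ t1 |82|28|de|fd|82|36|0f|87|

RES = [0x82, 0x28, 0xde, 0xfd, 0x82, 0x36, 0x0f, 0x87]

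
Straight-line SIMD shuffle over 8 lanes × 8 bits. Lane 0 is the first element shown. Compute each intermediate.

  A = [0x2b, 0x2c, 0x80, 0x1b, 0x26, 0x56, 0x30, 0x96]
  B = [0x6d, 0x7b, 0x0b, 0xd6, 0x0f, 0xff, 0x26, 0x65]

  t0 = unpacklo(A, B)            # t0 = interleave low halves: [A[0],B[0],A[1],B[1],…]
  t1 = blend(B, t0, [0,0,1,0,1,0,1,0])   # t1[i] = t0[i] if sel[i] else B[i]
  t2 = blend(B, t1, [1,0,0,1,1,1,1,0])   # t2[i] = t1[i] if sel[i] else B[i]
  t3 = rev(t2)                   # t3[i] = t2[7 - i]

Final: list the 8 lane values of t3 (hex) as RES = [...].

RES = [0x65, 0x1b, 0xff, 0x80, 0xd6, 0x0b, 0x7b, 0x6d]

→ t0 |2b|6d|2c|7b|80|0b|1b|d6|
→ t1 |6d|7b|2c|d6|80|ff|1b|65|
→ t2 |6d|7b|0b|d6|80|ff|1b|65|
→ t3 |65|1b|ff|80|d6|0b|7b|6d|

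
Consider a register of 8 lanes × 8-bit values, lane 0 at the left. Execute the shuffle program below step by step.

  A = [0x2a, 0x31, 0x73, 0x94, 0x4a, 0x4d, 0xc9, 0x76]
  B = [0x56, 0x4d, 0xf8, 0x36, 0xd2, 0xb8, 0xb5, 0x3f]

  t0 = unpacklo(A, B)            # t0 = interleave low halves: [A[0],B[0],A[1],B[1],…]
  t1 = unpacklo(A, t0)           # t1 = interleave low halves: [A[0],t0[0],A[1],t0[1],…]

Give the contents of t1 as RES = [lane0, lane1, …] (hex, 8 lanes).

  t0: 2a 56 31 4d 73 f8 94 36
  t1: 2a 2a 31 56 73 31 94 4d

RES = [ 0x2a  0x2a  0x31  0x56  0x73  0x31  0x94  0x4d ]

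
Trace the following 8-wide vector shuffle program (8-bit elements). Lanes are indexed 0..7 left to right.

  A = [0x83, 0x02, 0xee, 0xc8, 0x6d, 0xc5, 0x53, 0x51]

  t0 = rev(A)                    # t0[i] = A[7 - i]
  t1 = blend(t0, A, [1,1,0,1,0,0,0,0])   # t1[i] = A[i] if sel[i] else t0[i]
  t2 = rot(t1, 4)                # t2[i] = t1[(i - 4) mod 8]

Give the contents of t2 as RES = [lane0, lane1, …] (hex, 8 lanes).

RES = [0xc8, 0xee, 0x02, 0x83, 0x83, 0x02, 0xc5, 0xc8]

t0 = [0x51, 0x53, 0xc5, 0x6d, 0xc8, 0xee, 0x02, 0x83]
t1 = [0x83, 0x02, 0xc5, 0xc8, 0xc8, 0xee, 0x02, 0x83]
t2 = [0xc8, 0xee, 0x02, 0x83, 0x83, 0x02, 0xc5, 0xc8]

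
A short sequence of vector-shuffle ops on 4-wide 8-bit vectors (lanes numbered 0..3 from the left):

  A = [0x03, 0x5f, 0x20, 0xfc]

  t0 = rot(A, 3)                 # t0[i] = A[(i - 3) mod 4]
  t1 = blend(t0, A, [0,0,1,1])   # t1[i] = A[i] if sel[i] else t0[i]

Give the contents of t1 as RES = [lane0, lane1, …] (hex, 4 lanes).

RES = [ 0x5f  0x20  0x20  0xfc ]

→ t0 |5f|20|fc|03|
→ t1 |5f|20|20|fc|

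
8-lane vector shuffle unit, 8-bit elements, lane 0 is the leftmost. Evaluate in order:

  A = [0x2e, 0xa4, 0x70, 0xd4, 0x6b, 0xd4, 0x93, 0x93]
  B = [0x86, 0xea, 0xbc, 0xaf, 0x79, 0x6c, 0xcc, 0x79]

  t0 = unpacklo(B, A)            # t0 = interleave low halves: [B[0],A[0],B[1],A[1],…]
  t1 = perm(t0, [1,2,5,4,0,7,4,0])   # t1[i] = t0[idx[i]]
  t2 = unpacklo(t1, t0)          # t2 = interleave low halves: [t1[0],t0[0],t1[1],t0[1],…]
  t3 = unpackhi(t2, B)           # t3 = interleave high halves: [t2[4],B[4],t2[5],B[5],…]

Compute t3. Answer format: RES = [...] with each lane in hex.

→ t0 |86|2e|ea|a4|bc|70|af|d4|
→ t1 |2e|ea|70|bc|86|d4|bc|86|
→ t2 |2e|86|ea|2e|70|ea|bc|a4|
→ t3 |70|79|ea|6c|bc|cc|a4|79|

RES = [ 0x70  0x79  0xea  0x6c  0xbc  0xcc  0xa4  0x79 ]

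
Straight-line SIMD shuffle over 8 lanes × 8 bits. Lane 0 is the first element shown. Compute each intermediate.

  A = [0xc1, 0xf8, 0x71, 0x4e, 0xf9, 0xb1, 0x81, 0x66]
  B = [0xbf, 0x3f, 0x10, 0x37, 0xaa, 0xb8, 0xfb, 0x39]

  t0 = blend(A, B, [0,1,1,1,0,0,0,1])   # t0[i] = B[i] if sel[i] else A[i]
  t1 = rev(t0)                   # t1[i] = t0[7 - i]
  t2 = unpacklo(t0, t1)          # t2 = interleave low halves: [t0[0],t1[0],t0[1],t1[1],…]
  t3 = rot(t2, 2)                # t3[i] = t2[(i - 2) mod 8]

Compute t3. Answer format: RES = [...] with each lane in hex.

RES = [ 0x37  0xf9  0xc1  0x39  0x3f  0x81  0x10  0xb1 ]

t0 = [0xc1, 0x3f, 0x10, 0x37, 0xf9, 0xb1, 0x81, 0x39]
t1 = [0x39, 0x81, 0xb1, 0xf9, 0x37, 0x10, 0x3f, 0xc1]
t2 = [0xc1, 0x39, 0x3f, 0x81, 0x10, 0xb1, 0x37, 0xf9]
t3 = [0x37, 0xf9, 0xc1, 0x39, 0x3f, 0x81, 0x10, 0xb1]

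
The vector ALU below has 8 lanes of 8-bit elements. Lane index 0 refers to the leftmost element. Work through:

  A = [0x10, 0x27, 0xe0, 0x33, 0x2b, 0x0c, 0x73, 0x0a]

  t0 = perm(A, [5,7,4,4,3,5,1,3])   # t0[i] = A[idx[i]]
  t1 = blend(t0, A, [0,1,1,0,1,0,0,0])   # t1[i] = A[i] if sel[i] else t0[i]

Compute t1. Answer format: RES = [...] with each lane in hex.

→ t0 |0c|0a|2b|2b|33|0c|27|33|
→ t1 |0c|27|e0|2b|2b|0c|27|33|

RES = [ 0x0c  0x27  0xe0  0x2b  0x2b  0x0c  0x27  0x33 ]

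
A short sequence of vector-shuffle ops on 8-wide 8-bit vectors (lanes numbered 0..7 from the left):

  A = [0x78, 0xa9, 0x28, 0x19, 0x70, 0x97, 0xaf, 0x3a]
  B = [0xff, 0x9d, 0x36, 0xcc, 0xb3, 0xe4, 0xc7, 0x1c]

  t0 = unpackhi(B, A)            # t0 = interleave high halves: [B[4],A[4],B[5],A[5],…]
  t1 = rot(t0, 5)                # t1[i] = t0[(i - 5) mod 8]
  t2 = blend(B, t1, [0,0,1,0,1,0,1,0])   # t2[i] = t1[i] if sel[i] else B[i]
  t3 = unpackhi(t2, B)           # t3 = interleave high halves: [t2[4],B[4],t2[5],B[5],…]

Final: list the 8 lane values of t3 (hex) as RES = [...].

  t0: b3 70 e4 97 c7 af 1c 3a
  t1: 97 c7 af 1c 3a b3 70 e4
  t2: ff 9d af cc 3a e4 70 1c
  t3: 3a b3 e4 e4 70 c7 1c 1c

RES = [0x3a, 0xb3, 0xe4, 0xe4, 0x70, 0xc7, 0x1c, 0x1c]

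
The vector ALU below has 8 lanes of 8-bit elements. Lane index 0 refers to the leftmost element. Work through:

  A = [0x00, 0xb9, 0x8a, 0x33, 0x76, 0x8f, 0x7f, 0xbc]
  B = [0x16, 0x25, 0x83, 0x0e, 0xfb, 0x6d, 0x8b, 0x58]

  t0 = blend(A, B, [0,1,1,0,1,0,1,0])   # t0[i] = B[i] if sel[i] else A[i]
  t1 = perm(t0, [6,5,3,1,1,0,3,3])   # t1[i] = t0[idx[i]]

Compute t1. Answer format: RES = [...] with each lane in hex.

t0 = [0x00, 0x25, 0x83, 0x33, 0xfb, 0x8f, 0x8b, 0xbc]
t1 = [0x8b, 0x8f, 0x33, 0x25, 0x25, 0x00, 0x33, 0x33]

RES = [0x8b, 0x8f, 0x33, 0x25, 0x25, 0x00, 0x33, 0x33]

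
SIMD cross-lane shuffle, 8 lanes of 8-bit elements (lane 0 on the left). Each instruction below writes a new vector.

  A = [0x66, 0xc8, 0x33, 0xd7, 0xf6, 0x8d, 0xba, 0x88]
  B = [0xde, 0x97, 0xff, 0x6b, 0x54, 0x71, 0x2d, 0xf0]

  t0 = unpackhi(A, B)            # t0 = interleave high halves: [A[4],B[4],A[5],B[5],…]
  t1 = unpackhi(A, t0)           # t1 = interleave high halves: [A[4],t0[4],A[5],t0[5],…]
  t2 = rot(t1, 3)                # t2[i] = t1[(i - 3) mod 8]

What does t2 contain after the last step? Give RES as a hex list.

RES = [ 0x88  0x88  0xf0  0xf6  0xba  0x8d  0x2d  0xba ]

→ t0 |f6|54|8d|71|ba|2d|88|f0|
→ t1 |f6|ba|8d|2d|ba|88|88|f0|
→ t2 |88|88|f0|f6|ba|8d|2d|ba|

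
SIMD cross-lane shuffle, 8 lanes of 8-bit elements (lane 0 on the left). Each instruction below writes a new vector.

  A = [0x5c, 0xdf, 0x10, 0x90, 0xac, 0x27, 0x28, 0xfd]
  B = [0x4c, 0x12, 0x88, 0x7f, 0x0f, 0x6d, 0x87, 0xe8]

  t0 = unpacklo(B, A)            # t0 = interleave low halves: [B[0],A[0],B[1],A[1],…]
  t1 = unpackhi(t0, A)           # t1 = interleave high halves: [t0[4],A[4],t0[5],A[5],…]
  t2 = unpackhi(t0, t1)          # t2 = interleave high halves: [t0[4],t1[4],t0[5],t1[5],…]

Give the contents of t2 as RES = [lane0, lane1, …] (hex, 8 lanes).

RES = [ 0x88  0x7f  0x10  0x28  0x7f  0x90  0x90  0xfd ]

→ t0 |4c|5c|12|df|88|10|7f|90|
→ t1 |88|ac|10|27|7f|28|90|fd|
→ t2 |88|7f|10|28|7f|90|90|fd|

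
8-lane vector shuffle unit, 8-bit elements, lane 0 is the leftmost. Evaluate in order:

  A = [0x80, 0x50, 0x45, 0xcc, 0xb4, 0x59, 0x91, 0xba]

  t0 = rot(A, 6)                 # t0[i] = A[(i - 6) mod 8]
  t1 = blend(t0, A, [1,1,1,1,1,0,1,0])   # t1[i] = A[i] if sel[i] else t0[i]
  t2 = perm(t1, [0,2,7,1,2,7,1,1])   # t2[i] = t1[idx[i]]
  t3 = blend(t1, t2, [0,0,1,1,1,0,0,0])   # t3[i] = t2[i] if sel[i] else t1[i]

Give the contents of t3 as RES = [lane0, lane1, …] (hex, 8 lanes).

RES = [ 0x80  0x50  0x50  0x50  0x45  0xba  0x91  0x50 ]

→ t0 |45|cc|b4|59|91|ba|80|50|
→ t1 |80|50|45|cc|b4|ba|91|50|
→ t2 |80|45|50|50|45|50|50|50|
→ t3 |80|50|50|50|45|ba|91|50|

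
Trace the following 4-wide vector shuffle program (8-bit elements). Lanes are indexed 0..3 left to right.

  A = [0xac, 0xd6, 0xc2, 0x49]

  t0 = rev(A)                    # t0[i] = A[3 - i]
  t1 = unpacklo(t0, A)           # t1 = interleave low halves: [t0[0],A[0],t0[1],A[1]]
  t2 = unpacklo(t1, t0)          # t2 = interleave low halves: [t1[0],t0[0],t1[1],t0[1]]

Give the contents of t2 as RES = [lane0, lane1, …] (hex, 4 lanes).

→ t0 |49|c2|d6|ac|
→ t1 |49|ac|c2|d6|
→ t2 |49|49|ac|c2|

RES = [ 0x49  0x49  0xac  0xc2 ]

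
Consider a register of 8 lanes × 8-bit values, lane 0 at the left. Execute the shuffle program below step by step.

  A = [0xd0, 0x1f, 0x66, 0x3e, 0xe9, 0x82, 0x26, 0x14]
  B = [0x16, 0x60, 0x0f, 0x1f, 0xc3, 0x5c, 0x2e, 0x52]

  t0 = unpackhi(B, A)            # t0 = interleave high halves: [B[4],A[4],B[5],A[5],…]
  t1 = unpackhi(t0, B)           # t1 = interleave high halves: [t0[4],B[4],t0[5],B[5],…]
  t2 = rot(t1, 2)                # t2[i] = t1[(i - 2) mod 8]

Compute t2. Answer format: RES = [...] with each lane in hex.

t0 = [0xc3, 0xe9, 0x5c, 0x82, 0x2e, 0x26, 0x52, 0x14]
t1 = [0x2e, 0xc3, 0x26, 0x5c, 0x52, 0x2e, 0x14, 0x52]
t2 = [0x14, 0x52, 0x2e, 0xc3, 0x26, 0x5c, 0x52, 0x2e]

RES = [ 0x14  0x52  0x2e  0xc3  0x26  0x5c  0x52  0x2e ]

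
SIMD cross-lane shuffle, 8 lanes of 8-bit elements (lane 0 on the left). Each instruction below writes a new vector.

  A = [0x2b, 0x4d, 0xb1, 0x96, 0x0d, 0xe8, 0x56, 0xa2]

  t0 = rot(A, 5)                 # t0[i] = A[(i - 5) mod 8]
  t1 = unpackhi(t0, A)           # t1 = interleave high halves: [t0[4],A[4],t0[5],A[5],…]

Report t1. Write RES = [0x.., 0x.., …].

RES = [ 0xa2  0x0d  0x2b  0xe8  0x4d  0x56  0xb1  0xa2 ]

t0 = [0x96, 0x0d, 0xe8, 0x56, 0xa2, 0x2b, 0x4d, 0xb1]
t1 = [0xa2, 0x0d, 0x2b, 0xe8, 0x4d, 0x56, 0xb1, 0xa2]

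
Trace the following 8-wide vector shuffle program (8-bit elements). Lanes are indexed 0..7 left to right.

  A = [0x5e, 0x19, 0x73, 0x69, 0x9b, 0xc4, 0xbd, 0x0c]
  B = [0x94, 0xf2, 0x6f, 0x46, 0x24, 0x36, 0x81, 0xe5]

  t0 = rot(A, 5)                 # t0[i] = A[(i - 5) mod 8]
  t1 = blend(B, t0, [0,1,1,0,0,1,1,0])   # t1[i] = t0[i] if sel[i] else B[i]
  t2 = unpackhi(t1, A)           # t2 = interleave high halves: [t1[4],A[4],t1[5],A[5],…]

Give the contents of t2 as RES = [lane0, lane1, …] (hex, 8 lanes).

RES = [ 0x24  0x9b  0x5e  0xc4  0x19  0xbd  0xe5  0x0c ]

  t0: 69 9b c4 bd 0c 5e 19 73
  t1: 94 9b c4 46 24 5e 19 e5
  t2: 24 9b 5e c4 19 bd e5 0c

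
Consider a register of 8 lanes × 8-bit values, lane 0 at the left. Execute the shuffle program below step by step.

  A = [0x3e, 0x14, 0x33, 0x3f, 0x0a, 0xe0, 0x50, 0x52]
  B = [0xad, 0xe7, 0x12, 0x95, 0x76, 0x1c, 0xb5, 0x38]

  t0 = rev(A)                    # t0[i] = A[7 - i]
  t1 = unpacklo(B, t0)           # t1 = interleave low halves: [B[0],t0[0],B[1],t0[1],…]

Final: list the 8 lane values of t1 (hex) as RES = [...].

t0 = [0x52, 0x50, 0xe0, 0x0a, 0x3f, 0x33, 0x14, 0x3e]
t1 = [0xad, 0x52, 0xe7, 0x50, 0x12, 0xe0, 0x95, 0x0a]

RES = [0xad, 0x52, 0xe7, 0x50, 0x12, 0xe0, 0x95, 0x0a]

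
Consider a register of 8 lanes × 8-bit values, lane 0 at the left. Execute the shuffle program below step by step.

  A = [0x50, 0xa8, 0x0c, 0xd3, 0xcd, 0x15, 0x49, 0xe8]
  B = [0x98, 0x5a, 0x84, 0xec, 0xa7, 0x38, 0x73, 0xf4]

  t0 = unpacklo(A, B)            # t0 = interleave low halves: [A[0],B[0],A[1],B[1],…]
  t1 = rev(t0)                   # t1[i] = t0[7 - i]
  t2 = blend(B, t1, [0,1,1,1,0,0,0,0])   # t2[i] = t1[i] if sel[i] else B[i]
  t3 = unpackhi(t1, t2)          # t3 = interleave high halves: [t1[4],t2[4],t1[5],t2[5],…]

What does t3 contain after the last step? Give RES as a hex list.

RES = [ 0x5a  0xa7  0xa8  0x38  0x98  0x73  0x50  0xf4 ]

t0 = [0x50, 0x98, 0xa8, 0x5a, 0x0c, 0x84, 0xd3, 0xec]
t1 = [0xec, 0xd3, 0x84, 0x0c, 0x5a, 0xa8, 0x98, 0x50]
t2 = [0x98, 0xd3, 0x84, 0x0c, 0xa7, 0x38, 0x73, 0xf4]
t3 = [0x5a, 0xa7, 0xa8, 0x38, 0x98, 0x73, 0x50, 0xf4]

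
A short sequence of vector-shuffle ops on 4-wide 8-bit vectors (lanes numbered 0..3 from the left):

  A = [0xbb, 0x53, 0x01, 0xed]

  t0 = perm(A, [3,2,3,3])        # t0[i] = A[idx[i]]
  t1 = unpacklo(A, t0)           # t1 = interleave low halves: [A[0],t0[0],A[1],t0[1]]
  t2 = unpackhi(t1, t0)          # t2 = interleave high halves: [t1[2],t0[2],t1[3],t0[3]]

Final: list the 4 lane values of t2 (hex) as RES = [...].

RES = [0x53, 0xed, 0x01, 0xed]

→ t0 |ed|01|ed|ed|
→ t1 |bb|ed|53|01|
→ t2 |53|ed|01|ed|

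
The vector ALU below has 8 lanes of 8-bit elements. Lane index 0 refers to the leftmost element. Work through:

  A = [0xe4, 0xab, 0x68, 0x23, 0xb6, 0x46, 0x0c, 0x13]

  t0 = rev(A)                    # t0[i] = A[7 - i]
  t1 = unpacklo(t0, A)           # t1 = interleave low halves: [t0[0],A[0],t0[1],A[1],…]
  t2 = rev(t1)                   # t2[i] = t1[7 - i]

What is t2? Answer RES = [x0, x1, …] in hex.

t0 = [0x13, 0x0c, 0x46, 0xb6, 0x23, 0x68, 0xab, 0xe4]
t1 = [0x13, 0xe4, 0x0c, 0xab, 0x46, 0x68, 0xb6, 0x23]
t2 = [0x23, 0xb6, 0x68, 0x46, 0xab, 0x0c, 0xe4, 0x13]

RES = [ 0x23  0xb6  0x68  0x46  0xab  0x0c  0xe4  0x13 ]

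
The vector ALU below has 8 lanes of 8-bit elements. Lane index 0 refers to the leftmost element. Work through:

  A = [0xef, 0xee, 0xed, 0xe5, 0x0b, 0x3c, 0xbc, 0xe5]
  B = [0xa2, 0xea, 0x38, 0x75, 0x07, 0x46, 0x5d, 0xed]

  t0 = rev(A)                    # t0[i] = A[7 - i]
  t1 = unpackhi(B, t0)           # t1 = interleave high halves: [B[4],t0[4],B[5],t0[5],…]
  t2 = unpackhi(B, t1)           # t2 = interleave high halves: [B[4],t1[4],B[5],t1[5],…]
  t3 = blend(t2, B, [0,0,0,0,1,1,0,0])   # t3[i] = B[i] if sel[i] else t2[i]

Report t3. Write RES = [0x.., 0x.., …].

→ t0 |e5|bc|3c|0b|e5|ed|ee|ef|
→ t1 |07|e5|46|ed|5d|ee|ed|ef|
→ t2 |07|5d|46|ee|5d|ed|ed|ef|
→ t3 |07|5d|46|ee|07|46|ed|ef|

RES = [ 0x07  0x5d  0x46  0xee  0x07  0x46  0xed  0xef ]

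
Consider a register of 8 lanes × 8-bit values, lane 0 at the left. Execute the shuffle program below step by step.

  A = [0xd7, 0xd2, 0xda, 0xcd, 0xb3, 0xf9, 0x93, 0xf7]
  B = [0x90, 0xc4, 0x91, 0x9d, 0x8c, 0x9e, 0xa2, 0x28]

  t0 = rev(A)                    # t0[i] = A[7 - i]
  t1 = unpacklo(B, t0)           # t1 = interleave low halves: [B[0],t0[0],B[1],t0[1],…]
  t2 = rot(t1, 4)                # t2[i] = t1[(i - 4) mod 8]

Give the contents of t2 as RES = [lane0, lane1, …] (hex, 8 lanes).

RES = [0x91, 0xf9, 0x9d, 0xb3, 0x90, 0xf7, 0xc4, 0x93]

  t0: f7 93 f9 b3 cd da d2 d7
  t1: 90 f7 c4 93 91 f9 9d b3
  t2: 91 f9 9d b3 90 f7 c4 93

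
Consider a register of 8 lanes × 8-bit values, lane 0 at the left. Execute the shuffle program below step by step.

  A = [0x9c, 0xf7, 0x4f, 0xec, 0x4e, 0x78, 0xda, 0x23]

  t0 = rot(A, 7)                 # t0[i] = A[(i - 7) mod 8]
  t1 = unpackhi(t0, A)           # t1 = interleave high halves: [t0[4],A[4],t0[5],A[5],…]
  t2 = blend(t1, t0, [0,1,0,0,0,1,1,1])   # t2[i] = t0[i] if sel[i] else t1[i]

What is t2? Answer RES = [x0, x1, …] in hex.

RES = [0x78, 0x4f, 0xda, 0x78, 0x23, 0xda, 0x23, 0x9c]

  t0: f7 4f ec 4e 78 da 23 9c
  t1: 78 4e da 78 23 da 9c 23
  t2: 78 4f da 78 23 da 23 9c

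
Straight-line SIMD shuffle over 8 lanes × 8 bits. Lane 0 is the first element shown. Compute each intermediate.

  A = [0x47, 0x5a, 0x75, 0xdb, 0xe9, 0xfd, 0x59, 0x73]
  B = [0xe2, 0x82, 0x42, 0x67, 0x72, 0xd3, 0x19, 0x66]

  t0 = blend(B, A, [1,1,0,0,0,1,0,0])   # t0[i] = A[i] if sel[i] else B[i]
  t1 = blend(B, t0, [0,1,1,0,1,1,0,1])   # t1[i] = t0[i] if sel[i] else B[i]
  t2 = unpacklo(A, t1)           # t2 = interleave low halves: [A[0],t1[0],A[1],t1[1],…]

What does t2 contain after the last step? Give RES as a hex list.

  t0: 47 5a 42 67 72 fd 19 66
  t1: e2 5a 42 67 72 fd 19 66
  t2: 47 e2 5a 5a 75 42 db 67

RES = [ 0x47  0xe2  0x5a  0x5a  0x75  0x42  0xdb  0x67 ]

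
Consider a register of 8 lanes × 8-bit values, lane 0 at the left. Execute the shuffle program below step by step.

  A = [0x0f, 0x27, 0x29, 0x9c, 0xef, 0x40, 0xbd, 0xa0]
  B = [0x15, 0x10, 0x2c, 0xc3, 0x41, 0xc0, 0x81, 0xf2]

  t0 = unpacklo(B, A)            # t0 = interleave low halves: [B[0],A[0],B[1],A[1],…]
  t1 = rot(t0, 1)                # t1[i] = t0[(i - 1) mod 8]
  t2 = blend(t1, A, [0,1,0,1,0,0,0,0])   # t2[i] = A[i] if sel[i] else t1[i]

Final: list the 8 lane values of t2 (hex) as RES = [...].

RES = [ 0x9c  0x27  0x0f  0x9c  0x27  0x2c  0x29  0xc3 ]

→ t0 |15|0f|10|27|2c|29|c3|9c|
→ t1 |9c|15|0f|10|27|2c|29|c3|
→ t2 |9c|27|0f|9c|27|2c|29|c3|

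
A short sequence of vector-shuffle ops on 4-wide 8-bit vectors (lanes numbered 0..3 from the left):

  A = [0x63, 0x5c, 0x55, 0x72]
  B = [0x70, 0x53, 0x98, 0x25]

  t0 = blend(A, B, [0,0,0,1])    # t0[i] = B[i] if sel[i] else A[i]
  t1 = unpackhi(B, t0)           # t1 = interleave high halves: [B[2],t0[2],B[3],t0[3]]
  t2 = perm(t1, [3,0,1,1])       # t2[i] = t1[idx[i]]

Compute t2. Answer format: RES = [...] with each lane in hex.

→ t0 |63|5c|55|25|
→ t1 |98|55|25|25|
→ t2 |25|98|55|55|

RES = [ 0x25  0x98  0x55  0x55 ]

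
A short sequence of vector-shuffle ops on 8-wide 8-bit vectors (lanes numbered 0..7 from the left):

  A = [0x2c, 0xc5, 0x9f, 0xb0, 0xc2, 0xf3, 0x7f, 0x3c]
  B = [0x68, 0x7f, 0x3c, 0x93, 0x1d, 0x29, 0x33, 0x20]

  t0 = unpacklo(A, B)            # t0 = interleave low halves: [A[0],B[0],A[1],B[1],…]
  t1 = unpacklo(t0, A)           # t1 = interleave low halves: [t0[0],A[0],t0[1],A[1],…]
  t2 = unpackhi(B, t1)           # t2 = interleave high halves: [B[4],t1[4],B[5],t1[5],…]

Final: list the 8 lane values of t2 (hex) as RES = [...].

t0 = [0x2c, 0x68, 0xc5, 0x7f, 0x9f, 0x3c, 0xb0, 0x93]
t1 = [0x2c, 0x2c, 0x68, 0xc5, 0xc5, 0x9f, 0x7f, 0xb0]
t2 = [0x1d, 0xc5, 0x29, 0x9f, 0x33, 0x7f, 0x20, 0xb0]

RES = [0x1d, 0xc5, 0x29, 0x9f, 0x33, 0x7f, 0x20, 0xb0]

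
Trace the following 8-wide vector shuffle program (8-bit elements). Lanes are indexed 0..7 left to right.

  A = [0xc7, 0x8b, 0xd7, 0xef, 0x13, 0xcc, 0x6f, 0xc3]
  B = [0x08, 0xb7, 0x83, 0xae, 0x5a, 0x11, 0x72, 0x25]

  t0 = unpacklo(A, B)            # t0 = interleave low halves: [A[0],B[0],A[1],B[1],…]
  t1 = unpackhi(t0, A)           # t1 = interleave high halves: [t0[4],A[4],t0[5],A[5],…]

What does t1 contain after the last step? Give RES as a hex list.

RES = [0xd7, 0x13, 0x83, 0xcc, 0xef, 0x6f, 0xae, 0xc3]

→ t0 |c7|08|8b|b7|d7|83|ef|ae|
→ t1 |d7|13|83|cc|ef|6f|ae|c3|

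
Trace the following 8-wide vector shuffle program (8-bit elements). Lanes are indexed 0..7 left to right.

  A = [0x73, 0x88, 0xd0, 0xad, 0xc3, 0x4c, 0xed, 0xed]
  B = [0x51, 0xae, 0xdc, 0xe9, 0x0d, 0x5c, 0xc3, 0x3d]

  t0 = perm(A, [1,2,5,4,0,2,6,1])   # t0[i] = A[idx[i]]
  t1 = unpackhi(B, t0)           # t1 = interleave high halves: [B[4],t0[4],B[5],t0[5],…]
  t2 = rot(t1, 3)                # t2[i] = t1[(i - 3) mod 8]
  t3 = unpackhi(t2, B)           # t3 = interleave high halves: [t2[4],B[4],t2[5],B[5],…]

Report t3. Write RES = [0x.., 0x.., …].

t0 = [0x88, 0xd0, 0x4c, 0xc3, 0x73, 0xd0, 0xed, 0x88]
t1 = [0x0d, 0x73, 0x5c, 0xd0, 0xc3, 0xed, 0x3d, 0x88]
t2 = [0xed, 0x3d, 0x88, 0x0d, 0x73, 0x5c, 0xd0, 0xc3]
t3 = [0x73, 0x0d, 0x5c, 0x5c, 0xd0, 0xc3, 0xc3, 0x3d]

RES = [0x73, 0x0d, 0x5c, 0x5c, 0xd0, 0xc3, 0xc3, 0x3d]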